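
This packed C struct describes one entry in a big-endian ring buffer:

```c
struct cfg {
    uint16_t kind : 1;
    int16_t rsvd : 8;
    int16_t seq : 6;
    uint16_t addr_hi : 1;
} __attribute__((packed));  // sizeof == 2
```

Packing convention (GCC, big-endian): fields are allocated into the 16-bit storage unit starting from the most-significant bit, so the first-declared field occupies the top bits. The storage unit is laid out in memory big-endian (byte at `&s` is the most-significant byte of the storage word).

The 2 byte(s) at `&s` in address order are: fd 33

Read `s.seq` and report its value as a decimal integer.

[0]=0xfd [1]=0x33 (big-endian) → word 0xfd33
kind:1 @ bit 15 → (0xfd33>>15)&0x1 = 0x1
rsvd:8 @ bit 7 → (0xfd33>>7)&0xff = 0xfa
seq:6 @ bit 1 → (0xfd33>>1)&0x3f = 0x19  ←
addr_hi:1 @ bit 0 → (0xfd33>>0)&0x1 = 0x1
seq signed 6b, MSB=0: value = 25

25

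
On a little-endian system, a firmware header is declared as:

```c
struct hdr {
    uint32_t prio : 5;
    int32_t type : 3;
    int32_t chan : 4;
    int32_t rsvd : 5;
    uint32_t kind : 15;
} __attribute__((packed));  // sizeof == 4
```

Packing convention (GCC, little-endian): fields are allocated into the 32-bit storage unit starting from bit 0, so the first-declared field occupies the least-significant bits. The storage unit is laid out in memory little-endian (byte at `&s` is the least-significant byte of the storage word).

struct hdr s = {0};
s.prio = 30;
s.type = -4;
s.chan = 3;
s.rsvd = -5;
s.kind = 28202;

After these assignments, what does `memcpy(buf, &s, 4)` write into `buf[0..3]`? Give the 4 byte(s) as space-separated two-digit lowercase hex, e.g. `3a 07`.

[0+:5] prio=30 & 0x1f = 0x1e; word=0x0000001e
[5+:3] type=-4 & 0x7 = 0x4; word=0x0000009e
[8+:4] chan=3 & 0xf = 0x3; word=0x0000039e
[12+:5] rsvd=-5 & 0x1f = 0x1b; word=0x0001b39e
[17+:15] kind=28202 & 0x7fff = 0x6e2a; word=0xdc55b39e
word = 0xdc55b39e → little-endian bytes:
  [0]=0x9e  [1]=0xb3  [2]=0x55  [3]=0xdc

9e b3 55 dc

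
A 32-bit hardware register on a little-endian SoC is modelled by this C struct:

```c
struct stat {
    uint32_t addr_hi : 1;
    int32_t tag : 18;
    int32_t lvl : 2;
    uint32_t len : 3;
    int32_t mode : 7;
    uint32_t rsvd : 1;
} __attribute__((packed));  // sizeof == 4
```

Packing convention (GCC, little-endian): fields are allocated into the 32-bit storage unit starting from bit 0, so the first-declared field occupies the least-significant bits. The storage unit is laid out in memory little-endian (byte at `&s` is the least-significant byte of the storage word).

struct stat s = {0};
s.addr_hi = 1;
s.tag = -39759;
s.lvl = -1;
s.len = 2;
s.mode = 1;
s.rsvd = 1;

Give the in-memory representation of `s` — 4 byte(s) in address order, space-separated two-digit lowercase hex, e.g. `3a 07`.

addr_hi:1 = 1 → 0x1 << 0 → word 0x00000001
tag:18 = -39759 → 0x364b1 << 1 → word 0x0006c963
lvl:2 = -1 → 0x3 << 19 → word 0x001ec963
len:3 = 2 → 0x2 << 21 → word 0x005ec963
mode:7 = 1 → 0x1 << 24 → word 0x015ec963
rsvd:1 = 1 → 0x1 << 31 → word 0x815ec963
word = 0x815ec963 → little-endian bytes:
  [0]=0x63  [1]=0xc9  [2]=0x5e  [3]=0x81

63 c9 5e 81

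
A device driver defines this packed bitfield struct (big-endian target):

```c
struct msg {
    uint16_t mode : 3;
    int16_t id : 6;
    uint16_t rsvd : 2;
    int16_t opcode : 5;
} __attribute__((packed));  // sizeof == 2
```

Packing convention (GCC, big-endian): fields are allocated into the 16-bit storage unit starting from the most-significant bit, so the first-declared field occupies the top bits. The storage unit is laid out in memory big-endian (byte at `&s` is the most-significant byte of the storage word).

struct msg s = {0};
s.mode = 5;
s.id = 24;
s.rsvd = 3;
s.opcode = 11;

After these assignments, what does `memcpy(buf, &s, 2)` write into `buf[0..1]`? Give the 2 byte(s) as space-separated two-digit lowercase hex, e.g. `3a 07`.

ac 6b

[13+:3] mode=5 & 0x7 = 0x5; word=0xa000
[7+:6] id=24 & 0x3f = 0x18; word=0xac00
[5+:2] rsvd=3 & 0x3 = 0x3; word=0xac60
[0+:5] opcode=11 & 0x1f = 0xb; word=0xac6b
word = 0xac6b → big-endian bytes:
  [0]=0xac  [1]=0x6b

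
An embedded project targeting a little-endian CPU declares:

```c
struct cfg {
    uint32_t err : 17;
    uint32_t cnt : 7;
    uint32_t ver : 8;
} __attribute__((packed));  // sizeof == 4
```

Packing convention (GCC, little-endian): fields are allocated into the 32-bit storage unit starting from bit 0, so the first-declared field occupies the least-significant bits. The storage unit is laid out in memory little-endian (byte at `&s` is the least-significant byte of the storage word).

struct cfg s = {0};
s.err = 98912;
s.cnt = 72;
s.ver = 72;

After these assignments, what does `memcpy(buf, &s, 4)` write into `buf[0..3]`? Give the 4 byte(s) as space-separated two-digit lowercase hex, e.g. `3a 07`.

err (17b) val=98912 bits=0x18260 at bit 0: 0x00018260
cnt (7b) val=72 bits=0x48 at bit 17: 0x00918260
ver (8b) val=72 bits=0x48 at bit 24: 0x48918260
word = 0x48918260 → little-endian bytes:
  [0]=0x60  [1]=0x82  [2]=0x91  [3]=0x48

60 82 91 48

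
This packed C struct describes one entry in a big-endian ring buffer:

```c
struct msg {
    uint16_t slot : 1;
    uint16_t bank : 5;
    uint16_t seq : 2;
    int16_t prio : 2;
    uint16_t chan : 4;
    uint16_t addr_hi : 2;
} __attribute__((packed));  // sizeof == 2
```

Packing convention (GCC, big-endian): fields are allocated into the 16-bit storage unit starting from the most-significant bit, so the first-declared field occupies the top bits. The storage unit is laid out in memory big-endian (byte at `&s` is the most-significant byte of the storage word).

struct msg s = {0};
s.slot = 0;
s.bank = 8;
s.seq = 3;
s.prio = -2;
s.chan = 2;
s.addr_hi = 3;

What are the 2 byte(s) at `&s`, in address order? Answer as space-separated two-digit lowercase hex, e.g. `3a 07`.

slot:1 = 0 → 0x0 << 15 → word 0x0000
bank:5 = 8 → 0x8 << 10 → word 0x2000
seq:2 = 3 → 0x3 << 8 → word 0x2300
prio:2 = -2 → 0x2 << 6 → word 0x2380
chan:4 = 2 → 0x2 << 2 → word 0x2388
addr_hi:2 = 3 → 0x3 << 0 → word 0x238b
word = 0x238b → big-endian bytes:
  [0]=0x23  [1]=0x8b

23 8b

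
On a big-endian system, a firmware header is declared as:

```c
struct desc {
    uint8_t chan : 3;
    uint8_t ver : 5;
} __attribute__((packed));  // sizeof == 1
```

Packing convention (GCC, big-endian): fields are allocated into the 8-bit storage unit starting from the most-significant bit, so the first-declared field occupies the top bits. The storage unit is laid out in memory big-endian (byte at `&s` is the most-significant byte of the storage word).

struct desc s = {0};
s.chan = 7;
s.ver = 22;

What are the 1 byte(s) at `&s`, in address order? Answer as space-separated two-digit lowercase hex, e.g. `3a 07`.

chan:3 = 7 → 0x7 << 5 → word 0xe0
ver:5 = 22 → 0x16 << 0 → word 0xf6
word = 0xf6 → big-endian bytes:
  [0]=0xf6

f6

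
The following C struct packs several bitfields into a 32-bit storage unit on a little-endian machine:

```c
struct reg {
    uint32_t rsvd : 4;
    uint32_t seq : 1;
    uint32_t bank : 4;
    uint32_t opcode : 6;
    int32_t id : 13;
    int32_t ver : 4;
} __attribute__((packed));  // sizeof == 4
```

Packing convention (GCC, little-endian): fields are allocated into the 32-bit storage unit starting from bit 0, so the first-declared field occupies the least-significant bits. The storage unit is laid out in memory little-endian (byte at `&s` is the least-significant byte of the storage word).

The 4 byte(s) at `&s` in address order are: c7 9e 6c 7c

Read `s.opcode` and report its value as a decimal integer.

15

[0]=0xc7 [1]=0x9e [2]=0x6c [3]=0x7c (little-endian) → word 0x7c6c9ec7
rsvd:4 @ bit 0 → (0x7c6c9ec7>>0)&0xf = 0x7
seq:1 @ bit 4 → (0x7c6c9ec7>>4)&0x1 = 0x0
bank:4 @ bit 5 → (0x7c6c9ec7>>5)&0xf = 0x6
opcode:6 @ bit 9 → (0x7c6c9ec7>>9)&0x3f = 0xf  ←
id:13 @ bit 15 → (0x7c6c9ec7>>15)&0x1fff = 0x18d9
ver:4 @ bit 28 → (0x7c6c9ec7>>28)&0xf = 0x7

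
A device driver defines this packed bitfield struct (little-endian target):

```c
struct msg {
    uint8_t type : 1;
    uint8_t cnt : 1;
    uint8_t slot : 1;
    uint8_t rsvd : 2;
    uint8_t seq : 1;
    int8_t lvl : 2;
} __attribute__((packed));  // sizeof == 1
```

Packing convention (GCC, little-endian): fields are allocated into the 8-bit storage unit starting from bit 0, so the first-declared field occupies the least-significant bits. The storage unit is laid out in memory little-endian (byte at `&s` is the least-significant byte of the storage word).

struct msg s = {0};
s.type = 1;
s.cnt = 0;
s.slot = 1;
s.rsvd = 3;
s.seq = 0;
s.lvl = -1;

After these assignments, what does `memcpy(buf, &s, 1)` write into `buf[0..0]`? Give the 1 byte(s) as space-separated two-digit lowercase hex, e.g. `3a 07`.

[0+:1] type=1 & 0x1 = 0x1; word=0x01
[1+:1] cnt=0 & 0x1 = 0x0; word=0x01
[2+:1] slot=1 & 0x1 = 0x1; word=0x05
[3+:2] rsvd=3 & 0x3 = 0x3; word=0x1d
[5+:1] seq=0 & 0x1 = 0x0; word=0x1d
[6+:2] lvl=-1 & 0x3 = 0x3; word=0xdd
word = 0xdd → little-endian bytes:
  [0]=0xdd

dd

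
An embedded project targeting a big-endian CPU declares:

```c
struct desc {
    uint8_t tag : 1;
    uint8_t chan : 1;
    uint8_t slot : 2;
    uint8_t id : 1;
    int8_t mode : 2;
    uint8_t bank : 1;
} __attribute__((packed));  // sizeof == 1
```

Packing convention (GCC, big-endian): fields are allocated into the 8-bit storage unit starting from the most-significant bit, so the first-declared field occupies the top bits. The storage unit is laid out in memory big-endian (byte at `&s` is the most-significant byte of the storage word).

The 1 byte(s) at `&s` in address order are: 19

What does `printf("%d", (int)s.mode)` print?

[0]=0x19 (big-endian) → word 0x19
tag:1 @ bit 7 → (0x19>>7)&0x1 = 0x0
chan:1 @ bit 6 → (0x19>>6)&0x1 = 0x0
slot:2 @ bit 4 → (0x19>>4)&0x3 = 0x1
id:1 @ bit 3 → (0x19>>3)&0x1 = 0x1
mode:2 @ bit 1 → (0x19>>1)&0x3 = 0x0  ←
bank:1 @ bit 0 → (0x19>>0)&0x1 = 0x1
mode signed 2b, MSB=0: value = 0

0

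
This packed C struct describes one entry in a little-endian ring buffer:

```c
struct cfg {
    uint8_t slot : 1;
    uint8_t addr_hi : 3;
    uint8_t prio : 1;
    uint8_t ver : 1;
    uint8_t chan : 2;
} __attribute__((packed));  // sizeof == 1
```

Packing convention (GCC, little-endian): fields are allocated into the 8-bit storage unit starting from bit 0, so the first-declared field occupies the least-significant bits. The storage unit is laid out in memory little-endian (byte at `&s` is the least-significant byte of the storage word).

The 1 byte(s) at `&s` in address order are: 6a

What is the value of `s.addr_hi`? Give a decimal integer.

5

[0]=0x6a (little-endian) → word 0x6a
slot:1 @ bit 0 → (0x6a>>0)&0x1 = 0x0
addr_hi:3 @ bit 1 → (0x6a>>1)&0x7 = 0x5  ←
prio:1 @ bit 4 → (0x6a>>4)&0x1 = 0x0
ver:1 @ bit 5 → (0x6a>>5)&0x1 = 0x1
chan:2 @ bit 6 → (0x6a>>6)&0x3 = 0x1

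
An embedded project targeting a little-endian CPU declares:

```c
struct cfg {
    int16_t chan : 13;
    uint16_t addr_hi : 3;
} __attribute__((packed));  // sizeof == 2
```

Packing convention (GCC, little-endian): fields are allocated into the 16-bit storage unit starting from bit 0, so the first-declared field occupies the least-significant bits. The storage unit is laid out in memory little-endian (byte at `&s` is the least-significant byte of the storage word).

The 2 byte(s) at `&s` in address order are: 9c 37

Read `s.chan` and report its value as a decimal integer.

-2148

[0]=0x9c [1]=0x37 (little-endian) → word 0x379c
chan:13 @ bit 0 → (0x379c>>0)&0x1fff = 0x179c  ←
addr_hi:3 @ bit 13 → (0x379c>>13)&0x7 = 0x1
chan signed 13b, MSB=1: 6044 - 8192 = -2148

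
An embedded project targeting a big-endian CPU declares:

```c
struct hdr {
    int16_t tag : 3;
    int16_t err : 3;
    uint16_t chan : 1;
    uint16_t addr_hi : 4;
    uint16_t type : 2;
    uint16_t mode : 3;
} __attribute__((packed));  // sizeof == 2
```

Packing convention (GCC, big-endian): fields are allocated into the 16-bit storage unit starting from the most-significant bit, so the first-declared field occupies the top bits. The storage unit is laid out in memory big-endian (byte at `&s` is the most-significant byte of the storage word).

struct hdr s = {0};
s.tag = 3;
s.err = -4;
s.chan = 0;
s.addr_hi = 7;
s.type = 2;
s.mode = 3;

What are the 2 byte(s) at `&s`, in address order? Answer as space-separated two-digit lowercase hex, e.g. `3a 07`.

[13+:3] tag=3 & 0x7 = 0x3; word=0x6000
[10+:3] err=-4 & 0x7 = 0x4; word=0x7000
[9+:1] chan=0 & 0x1 = 0x0; word=0x7000
[5+:4] addr_hi=7 & 0xf = 0x7; word=0x70e0
[3+:2] type=2 & 0x3 = 0x2; word=0x70f0
[0+:3] mode=3 & 0x7 = 0x3; word=0x70f3
word = 0x70f3 → big-endian bytes:
  [0]=0x70  [1]=0xf3

70 f3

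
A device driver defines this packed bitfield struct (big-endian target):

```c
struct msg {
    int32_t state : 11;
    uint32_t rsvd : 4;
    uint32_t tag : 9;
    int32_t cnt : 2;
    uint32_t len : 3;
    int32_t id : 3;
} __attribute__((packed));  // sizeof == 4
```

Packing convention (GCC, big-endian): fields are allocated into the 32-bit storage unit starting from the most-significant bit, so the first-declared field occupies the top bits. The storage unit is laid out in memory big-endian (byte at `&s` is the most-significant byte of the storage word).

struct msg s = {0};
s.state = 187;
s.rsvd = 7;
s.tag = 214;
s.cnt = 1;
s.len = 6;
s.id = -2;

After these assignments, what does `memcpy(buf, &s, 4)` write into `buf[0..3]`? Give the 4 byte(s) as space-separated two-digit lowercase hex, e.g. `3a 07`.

17 6e d6 76

state (11b) val=187 bits=0xbb at bit 21: 0x17600000
rsvd (4b) val=7 bits=0x7 at bit 17: 0x176e0000
tag (9b) val=214 bits=0xd6 at bit 8: 0x176ed600
cnt (2b) val=1 bits=0x1 at bit 6: 0x176ed640
len (3b) val=6 bits=0x6 at bit 3: 0x176ed670
id (3b) val=-2 bits=0x6 at bit 0: 0x176ed676
word = 0x176ed676 → big-endian bytes:
  [0]=0x17  [1]=0x6e  [2]=0xd6  [3]=0x76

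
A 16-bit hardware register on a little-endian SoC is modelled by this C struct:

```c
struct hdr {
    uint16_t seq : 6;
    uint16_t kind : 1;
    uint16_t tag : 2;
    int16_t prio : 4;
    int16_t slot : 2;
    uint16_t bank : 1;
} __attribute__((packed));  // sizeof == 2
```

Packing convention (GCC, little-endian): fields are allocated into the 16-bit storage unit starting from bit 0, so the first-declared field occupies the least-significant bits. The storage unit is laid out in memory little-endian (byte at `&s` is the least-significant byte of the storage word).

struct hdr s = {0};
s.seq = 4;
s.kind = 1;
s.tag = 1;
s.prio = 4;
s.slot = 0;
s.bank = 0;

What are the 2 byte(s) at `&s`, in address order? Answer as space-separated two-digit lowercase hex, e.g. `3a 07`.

c4 08

seq:6 = 4 → 0x4 << 0 → word 0x0004
kind:1 = 1 → 0x1 << 6 → word 0x0044
tag:2 = 1 → 0x1 << 7 → word 0x00c4
prio:4 = 4 → 0x4 << 9 → word 0x08c4
slot:2 = 0 → 0x0 << 13 → word 0x08c4
bank:1 = 0 → 0x0 << 15 → word 0x08c4
word = 0x08c4 → little-endian bytes:
  [0]=0xc4  [1]=0x08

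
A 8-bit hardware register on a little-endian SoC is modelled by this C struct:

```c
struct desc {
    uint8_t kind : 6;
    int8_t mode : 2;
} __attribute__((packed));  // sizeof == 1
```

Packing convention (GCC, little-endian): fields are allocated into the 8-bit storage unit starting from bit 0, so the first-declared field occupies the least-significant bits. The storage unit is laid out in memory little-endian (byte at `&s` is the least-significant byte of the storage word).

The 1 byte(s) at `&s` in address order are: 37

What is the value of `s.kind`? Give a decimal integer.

55

[0]=0x37 (little-endian) → word 0x37
kind [0+:6] = (word>>0) & 0x3f = 55  ←
mode [6+:2] = (word>>6) & 0x3 = 0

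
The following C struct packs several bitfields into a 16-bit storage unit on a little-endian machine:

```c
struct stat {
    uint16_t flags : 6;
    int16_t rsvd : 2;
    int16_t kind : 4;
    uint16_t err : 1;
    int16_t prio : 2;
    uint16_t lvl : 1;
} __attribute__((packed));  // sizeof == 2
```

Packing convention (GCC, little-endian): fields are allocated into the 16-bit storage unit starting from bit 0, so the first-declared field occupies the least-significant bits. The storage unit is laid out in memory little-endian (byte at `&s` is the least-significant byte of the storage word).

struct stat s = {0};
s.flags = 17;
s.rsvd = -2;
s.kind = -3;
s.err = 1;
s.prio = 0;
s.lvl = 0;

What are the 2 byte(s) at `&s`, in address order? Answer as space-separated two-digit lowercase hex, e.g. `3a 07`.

91 1d

flags:6 = 17 → 0x11 << 0 → word 0x0011
rsvd:2 = -2 → 0x2 << 6 → word 0x0091
kind:4 = -3 → 0xd << 8 → word 0x0d91
err:1 = 1 → 0x1 << 12 → word 0x1d91
prio:2 = 0 → 0x0 << 13 → word 0x1d91
lvl:1 = 0 → 0x0 << 15 → word 0x1d91
word = 0x1d91 → little-endian bytes:
  [0]=0x91  [1]=0x1d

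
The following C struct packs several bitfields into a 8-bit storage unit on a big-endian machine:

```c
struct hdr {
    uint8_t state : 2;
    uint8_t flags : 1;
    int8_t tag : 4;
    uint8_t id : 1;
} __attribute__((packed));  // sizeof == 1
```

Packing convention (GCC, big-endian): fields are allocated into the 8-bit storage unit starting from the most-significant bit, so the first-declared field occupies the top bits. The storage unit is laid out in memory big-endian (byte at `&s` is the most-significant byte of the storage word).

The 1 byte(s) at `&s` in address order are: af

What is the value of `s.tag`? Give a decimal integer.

[0]=0xaf (big-endian) → word 0xaf
state:2 @ bit 6 → (0xaf>>6)&0x3 = 0x2
flags:1 @ bit 5 → (0xaf>>5)&0x1 = 0x1
tag:4 @ bit 1 → (0xaf>>1)&0xf = 0x7  ←
id:1 @ bit 0 → (0xaf>>0)&0x1 = 0x1
tag signed 4b, MSB=0: value = 7

7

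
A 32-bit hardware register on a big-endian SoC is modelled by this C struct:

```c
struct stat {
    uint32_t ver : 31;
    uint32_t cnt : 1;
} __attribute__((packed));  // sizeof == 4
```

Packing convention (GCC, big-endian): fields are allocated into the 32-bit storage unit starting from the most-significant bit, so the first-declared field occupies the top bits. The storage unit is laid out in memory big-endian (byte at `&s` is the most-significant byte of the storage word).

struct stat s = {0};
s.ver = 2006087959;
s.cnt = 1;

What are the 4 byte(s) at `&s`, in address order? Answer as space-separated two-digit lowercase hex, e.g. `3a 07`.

[1+:31] ver=2006087959 & 0x7fffffff = 0x77927917; word=0xef24f22e
[0+:1] cnt=1 & 0x1 = 0x1; word=0xef24f22f
word = 0xef24f22f → big-endian bytes:
  [0]=0xef  [1]=0x24  [2]=0xf2  [3]=0x2f

ef 24 f2 2f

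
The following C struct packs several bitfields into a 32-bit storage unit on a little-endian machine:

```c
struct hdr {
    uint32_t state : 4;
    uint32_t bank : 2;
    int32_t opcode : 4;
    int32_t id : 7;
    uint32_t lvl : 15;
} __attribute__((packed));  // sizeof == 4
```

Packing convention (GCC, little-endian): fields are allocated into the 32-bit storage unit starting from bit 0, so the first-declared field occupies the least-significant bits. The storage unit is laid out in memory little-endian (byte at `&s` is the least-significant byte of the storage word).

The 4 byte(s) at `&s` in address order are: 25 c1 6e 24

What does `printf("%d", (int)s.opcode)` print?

[0]=0x25 [1]=0xc1 [2]=0x6e [3]=0x24 (little-endian) → word 0x246ec125
state:4 @ bit 0 → (0x246ec125>>0)&0xf = 0x5
bank:2 @ bit 4 → (0x246ec125>>4)&0x3 = 0x2
opcode:4 @ bit 6 → (0x246ec125>>6)&0xf = 0x4  ←
id:7 @ bit 10 → (0x246ec125>>10)&0x7f = 0x30
lvl:15 @ bit 17 → (0x246ec125>>17)&0x7fff = 0x1237
opcode signed 4b, MSB=0: value = 4

4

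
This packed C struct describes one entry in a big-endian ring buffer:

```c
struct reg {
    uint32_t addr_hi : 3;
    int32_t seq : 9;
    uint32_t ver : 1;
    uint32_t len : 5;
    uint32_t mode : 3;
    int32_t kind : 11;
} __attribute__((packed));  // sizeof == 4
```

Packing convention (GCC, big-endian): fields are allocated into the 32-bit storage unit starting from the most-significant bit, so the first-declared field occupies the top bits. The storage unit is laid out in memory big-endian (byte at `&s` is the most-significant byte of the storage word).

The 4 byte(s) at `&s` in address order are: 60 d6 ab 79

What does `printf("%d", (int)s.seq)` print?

[0]=0x60 [1]=0xd6 [2]=0xab [3]=0x79 (big-endian) → word 0x60d6ab79
addr_hi [29+:3] = (word>>29) & 0x7 = 3
seq [20+:9] = (word>>20) & 0x1ff = 13  ←
ver [19+:1] = (word>>19) & 0x1 = 0
len [14+:5] = (word>>14) & 0x1f = 26
mode [11+:3] = (word>>11) & 0x7 = 5
kind [0+:11] = (word>>0) & 0x7ff = 889
seq signed 9b, MSB=0: value = 13

13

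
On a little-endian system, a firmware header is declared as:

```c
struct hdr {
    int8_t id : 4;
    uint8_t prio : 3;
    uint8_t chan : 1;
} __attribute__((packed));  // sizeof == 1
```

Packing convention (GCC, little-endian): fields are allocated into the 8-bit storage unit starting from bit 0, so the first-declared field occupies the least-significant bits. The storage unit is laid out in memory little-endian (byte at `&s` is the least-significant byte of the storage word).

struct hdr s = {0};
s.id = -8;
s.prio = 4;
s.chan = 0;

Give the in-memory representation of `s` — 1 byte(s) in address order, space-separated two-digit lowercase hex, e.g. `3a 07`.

48

id:4 = -8 → 0x8 << 0 → word 0x08
prio:3 = 4 → 0x4 << 4 → word 0x48
chan:1 = 0 → 0x0 << 7 → word 0x48
word = 0x48 → little-endian bytes:
  [0]=0x48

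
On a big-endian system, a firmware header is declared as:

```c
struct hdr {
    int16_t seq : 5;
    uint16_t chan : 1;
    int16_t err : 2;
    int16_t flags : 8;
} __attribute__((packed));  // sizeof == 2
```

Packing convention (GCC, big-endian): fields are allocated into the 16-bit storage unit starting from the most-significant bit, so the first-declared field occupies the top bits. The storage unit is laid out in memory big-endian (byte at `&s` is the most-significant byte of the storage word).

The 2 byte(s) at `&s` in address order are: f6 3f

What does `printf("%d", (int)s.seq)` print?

-2

[0]=0xf6 [1]=0x3f (big-endian) → word 0xf63f
seq [11+:5] = (word>>11) & 0x1f = 30  ←
chan [10+:1] = (word>>10) & 0x1 = 1
err [8+:2] = (word>>8) & 0x3 = 2
flags [0+:8] = (word>>0) & 0xff = 63
seq signed 5b, MSB=1: 30 - 32 = -2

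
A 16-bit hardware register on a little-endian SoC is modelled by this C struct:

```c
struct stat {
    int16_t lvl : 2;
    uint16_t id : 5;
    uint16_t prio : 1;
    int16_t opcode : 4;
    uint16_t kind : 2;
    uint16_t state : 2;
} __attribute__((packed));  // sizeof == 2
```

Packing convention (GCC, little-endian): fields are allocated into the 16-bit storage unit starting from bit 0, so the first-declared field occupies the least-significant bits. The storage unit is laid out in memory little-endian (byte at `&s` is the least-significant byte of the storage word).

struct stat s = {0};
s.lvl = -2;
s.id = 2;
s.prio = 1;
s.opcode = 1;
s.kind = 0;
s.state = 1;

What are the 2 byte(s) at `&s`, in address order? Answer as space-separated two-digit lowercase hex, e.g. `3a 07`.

8a 41

lvl (2b) val=-2 bits=0x2 at bit 0: 0x0002
id (5b) val=2 bits=0x2 at bit 2: 0x000a
prio (1b) val=1 bits=0x1 at bit 7: 0x008a
opcode (4b) val=1 bits=0x1 at bit 8: 0x018a
kind (2b) val=0 bits=0x0 at bit 12: 0x018a
state (2b) val=1 bits=0x1 at bit 14: 0x418a
word = 0x418a → little-endian bytes:
  [0]=0x8a  [1]=0x41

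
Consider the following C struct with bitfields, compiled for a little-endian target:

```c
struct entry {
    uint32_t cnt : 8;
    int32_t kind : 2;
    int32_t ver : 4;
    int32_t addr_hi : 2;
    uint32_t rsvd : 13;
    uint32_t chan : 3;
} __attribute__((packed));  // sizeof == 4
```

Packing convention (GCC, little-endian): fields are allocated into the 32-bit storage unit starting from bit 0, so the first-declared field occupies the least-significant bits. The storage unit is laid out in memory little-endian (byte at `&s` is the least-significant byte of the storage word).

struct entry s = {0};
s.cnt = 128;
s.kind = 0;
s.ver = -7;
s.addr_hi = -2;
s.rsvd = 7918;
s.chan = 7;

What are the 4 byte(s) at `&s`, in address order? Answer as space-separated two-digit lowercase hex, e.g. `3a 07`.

80 a4 ee fe

cnt:8 = 128 → 0x80 << 0 → word 0x00000080
kind:2 = 0 → 0x0 << 8 → word 0x00000080
ver:4 = -7 → 0x9 << 10 → word 0x00002480
addr_hi:2 = -2 → 0x2 << 14 → word 0x0000a480
rsvd:13 = 7918 → 0x1eee << 16 → word 0x1eeea480
chan:3 = 7 → 0x7 << 29 → word 0xfeeea480
word = 0xfeeea480 → little-endian bytes:
  [0]=0x80  [1]=0xa4  [2]=0xee  [3]=0xfe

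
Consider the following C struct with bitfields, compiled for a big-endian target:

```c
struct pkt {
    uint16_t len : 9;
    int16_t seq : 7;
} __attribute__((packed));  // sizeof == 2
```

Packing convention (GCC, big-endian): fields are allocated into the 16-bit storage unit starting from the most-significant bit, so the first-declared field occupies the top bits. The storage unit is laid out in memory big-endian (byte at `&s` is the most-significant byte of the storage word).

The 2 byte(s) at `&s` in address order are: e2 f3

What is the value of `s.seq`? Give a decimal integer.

[0]=0xe2 [1]=0xf3 (big-endian) → word 0xe2f3
len:9 @ bit 7 → (0xe2f3>>7)&0x1ff = 0x1c5
seq:7 @ bit 0 → (0xe2f3>>0)&0x7f = 0x73  ←
seq signed 7b, MSB=1: 115 - 128 = -13

-13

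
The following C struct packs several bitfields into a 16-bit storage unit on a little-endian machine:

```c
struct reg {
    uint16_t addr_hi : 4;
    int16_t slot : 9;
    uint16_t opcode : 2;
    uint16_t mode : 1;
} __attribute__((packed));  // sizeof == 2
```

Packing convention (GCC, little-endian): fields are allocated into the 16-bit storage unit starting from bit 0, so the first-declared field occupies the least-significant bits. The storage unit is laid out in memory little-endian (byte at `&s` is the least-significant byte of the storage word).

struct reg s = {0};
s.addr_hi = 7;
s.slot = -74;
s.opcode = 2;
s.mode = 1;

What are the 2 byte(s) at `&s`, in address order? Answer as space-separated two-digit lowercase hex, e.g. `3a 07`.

addr_hi (4b) val=7 bits=0x7 at bit 0: 0x0007
slot (9b) val=-74 bits=0x1b6 at bit 4: 0x1b67
opcode (2b) val=2 bits=0x2 at bit 13: 0x5b67
mode (1b) val=1 bits=0x1 at bit 15: 0xdb67
word = 0xdb67 → little-endian bytes:
  [0]=0x67  [1]=0xdb

67 db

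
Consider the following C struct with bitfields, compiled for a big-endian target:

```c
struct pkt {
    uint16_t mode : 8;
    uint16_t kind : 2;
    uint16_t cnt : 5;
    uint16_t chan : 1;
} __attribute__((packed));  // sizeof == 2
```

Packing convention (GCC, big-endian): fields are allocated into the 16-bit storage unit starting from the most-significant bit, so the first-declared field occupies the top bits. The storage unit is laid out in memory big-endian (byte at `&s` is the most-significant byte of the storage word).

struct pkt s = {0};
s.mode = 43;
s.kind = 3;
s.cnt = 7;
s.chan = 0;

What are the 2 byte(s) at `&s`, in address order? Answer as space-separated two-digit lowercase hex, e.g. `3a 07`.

[8+:8] mode=43 & 0xff = 0x2b; word=0x2b00
[6+:2] kind=3 & 0x3 = 0x3; word=0x2bc0
[1+:5] cnt=7 & 0x1f = 0x7; word=0x2bce
[0+:1] chan=0 & 0x1 = 0x0; word=0x2bce
word = 0x2bce → big-endian bytes:
  [0]=0x2b  [1]=0xce

2b ce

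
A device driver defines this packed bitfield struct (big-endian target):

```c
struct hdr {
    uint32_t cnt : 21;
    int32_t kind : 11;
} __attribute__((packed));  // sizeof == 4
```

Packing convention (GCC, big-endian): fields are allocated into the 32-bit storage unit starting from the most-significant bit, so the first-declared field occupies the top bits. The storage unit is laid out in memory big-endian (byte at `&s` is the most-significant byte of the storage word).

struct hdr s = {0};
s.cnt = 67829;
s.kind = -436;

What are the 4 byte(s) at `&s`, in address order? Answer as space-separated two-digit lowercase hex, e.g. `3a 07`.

08 47 ae 4c

cnt:21 = 67829 → 0x108f5 << 11 → word 0x0847a800
kind:11 = -436 → 0x64c << 0 → word 0x0847ae4c
word = 0x0847ae4c → big-endian bytes:
  [0]=0x08  [1]=0x47  [2]=0xae  [3]=0x4c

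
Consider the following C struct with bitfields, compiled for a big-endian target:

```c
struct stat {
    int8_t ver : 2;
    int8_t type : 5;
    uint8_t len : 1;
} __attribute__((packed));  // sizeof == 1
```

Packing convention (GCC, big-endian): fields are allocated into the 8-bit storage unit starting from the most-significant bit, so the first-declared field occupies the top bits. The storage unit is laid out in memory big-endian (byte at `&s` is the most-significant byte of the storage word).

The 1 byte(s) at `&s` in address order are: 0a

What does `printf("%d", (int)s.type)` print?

5

[0]=0x0a (big-endian) → word 0x0a
ver:2 @ bit 6 → (0x0a>>6)&0x3 = 0x0
type:5 @ bit 1 → (0x0a>>1)&0x1f = 0x5  ←
len:1 @ bit 0 → (0x0a>>0)&0x1 = 0x0
type signed 5b, MSB=0: value = 5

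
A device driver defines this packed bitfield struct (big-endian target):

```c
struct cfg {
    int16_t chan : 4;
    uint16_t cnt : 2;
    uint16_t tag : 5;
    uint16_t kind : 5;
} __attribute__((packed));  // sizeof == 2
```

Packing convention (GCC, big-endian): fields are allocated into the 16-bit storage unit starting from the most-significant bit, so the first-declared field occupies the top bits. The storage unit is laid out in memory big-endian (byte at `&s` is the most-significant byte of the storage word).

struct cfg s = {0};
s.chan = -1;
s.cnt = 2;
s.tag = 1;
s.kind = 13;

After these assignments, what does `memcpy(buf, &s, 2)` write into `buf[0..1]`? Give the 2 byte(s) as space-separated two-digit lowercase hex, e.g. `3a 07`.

chan (4b) val=-1 bits=0xf at bit 12: 0xf000
cnt (2b) val=2 bits=0x2 at bit 10: 0xf800
tag (5b) val=1 bits=0x1 at bit 5: 0xf820
kind (5b) val=13 bits=0xd at bit 0: 0xf82d
word = 0xf82d → big-endian bytes:
  [0]=0xf8  [1]=0x2d

f8 2d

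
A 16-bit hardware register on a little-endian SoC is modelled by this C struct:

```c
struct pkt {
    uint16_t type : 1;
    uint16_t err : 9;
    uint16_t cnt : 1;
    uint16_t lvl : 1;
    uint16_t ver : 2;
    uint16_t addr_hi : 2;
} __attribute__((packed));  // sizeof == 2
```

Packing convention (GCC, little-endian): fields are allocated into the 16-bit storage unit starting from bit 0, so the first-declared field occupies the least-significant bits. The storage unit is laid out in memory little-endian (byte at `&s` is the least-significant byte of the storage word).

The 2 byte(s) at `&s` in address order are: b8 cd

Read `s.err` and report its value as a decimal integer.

220

[0]=0xb8 [1]=0xcd (little-endian) → word 0xcdb8
type [0+:1] = (word>>0) & 0x1 = 0
err [1+:9] = (word>>1) & 0x1ff = 220  ←
cnt [10+:1] = (word>>10) & 0x1 = 1
lvl [11+:1] = (word>>11) & 0x1 = 1
ver [12+:2] = (word>>12) & 0x3 = 0
addr_hi [14+:2] = (word>>14) & 0x3 = 3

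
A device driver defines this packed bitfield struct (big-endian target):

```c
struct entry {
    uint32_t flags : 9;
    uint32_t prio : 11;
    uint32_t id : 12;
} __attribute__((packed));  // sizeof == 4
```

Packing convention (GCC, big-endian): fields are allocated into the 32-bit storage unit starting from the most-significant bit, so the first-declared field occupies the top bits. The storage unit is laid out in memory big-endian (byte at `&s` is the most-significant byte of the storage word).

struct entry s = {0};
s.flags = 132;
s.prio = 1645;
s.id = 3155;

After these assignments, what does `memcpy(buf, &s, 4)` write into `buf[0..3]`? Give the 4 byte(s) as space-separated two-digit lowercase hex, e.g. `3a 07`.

42 66 dc 53

[23+:9] flags=132 & 0x1ff = 0x84; word=0x42000000
[12+:11] prio=1645 & 0x7ff = 0x66d; word=0x4266d000
[0+:12] id=3155 & 0xfff = 0xc53; word=0x4266dc53
word = 0x4266dc53 → big-endian bytes:
  [0]=0x42  [1]=0x66  [2]=0xdc  [3]=0x53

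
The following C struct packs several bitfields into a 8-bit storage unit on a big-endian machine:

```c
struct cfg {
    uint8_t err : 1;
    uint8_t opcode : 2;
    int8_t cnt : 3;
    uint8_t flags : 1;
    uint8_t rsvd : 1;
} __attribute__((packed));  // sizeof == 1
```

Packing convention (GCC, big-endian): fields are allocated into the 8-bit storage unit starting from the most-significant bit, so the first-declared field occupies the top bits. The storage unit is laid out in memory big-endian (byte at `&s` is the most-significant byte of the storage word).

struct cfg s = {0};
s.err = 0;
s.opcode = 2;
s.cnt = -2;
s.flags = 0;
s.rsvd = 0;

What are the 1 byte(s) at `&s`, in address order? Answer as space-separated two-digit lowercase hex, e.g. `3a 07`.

58

[7+:1] err=0 & 0x1 = 0x0; word=0x00
[5+:2] opcode=2 & 0x3 = 0x2; word=0x40
[2+:3] cnt=-2 & 0x7 = 0x6; word=0x58
[1+:1] flags=0 & 0x1 = 0x0; word=0x58
[0+:1] rsvd=0 & 0x1 = 0x0; word=0x58
word = 0x58 → big-endian bytes:
  [0]=0x58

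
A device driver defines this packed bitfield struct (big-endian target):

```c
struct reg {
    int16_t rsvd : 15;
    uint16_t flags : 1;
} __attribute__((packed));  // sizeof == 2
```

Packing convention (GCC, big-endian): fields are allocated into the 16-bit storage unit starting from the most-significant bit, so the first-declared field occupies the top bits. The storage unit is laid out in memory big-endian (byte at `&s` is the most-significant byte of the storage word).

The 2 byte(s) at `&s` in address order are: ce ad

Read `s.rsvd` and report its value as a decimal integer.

[0]=0xce [1]=0xad (big-endian) → word 0xcead
rsvd [1+:15] = (word>>1) & 0x7fff = 26454  ←
flags [0+:1] = (word>>0) & 0x1 = 1
rsvd signed 15b, MSB=1: 26454 - 32768 = -6314

-6314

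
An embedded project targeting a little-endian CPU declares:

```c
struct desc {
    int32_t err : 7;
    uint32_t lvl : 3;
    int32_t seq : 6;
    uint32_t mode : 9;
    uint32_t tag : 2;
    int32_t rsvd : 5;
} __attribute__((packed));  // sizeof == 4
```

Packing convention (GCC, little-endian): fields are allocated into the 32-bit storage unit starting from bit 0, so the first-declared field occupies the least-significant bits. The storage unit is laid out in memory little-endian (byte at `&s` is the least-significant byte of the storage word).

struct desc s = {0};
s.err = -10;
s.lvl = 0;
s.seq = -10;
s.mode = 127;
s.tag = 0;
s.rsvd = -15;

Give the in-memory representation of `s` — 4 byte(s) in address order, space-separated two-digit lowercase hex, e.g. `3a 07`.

[0+:7] err=-10 & 0x7f = 0x76; word=0x00000076
[7+:3] lvl=0 & 0x7 = 0x0; word=0x00000076
[10+:6] seq=-10 & 0x3f = 0x36; word=0x0000d876
[16+:9] mode=127 & 0x1ff = 0x7f; word=0x007fd876
[25+:2] tag=0 & 0x3 = 0x0; word=0x007fd876
[27+:5] rsvd=-15 & 0x1f = 0x11; word=0x887fd876
word = 0x887fd876 → little-endian bytes:
  [0]=0x76  [1]=0xd8  [2]=0x7f  [3]=0x88

76 d8 7f 88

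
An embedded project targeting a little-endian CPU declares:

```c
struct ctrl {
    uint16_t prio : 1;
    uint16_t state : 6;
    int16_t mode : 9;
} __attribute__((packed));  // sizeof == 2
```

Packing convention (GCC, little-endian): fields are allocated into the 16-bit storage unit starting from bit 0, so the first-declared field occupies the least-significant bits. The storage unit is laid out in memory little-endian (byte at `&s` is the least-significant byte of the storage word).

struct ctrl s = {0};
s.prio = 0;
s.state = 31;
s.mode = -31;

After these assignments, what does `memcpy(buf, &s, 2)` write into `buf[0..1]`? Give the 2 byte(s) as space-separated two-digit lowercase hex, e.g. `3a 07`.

be f0

prio:1 = 0 → 0x0 << 0 → word 0x0000
state:6 = 31 → 0x1f << 1 → word 0x003e
mode:9 = -31 → 0x1e1 << 7 → word 0xf0be
word = 0xf0be → little-endian bytes:
  [0]=0xbe  [1]=0xf0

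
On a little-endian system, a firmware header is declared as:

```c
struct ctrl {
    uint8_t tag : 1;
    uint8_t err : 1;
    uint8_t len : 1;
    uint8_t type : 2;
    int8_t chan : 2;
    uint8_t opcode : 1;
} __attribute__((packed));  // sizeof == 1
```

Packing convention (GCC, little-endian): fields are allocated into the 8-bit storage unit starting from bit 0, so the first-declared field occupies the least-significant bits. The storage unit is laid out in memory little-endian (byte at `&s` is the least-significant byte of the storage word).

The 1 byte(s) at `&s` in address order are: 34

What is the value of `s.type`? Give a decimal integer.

[0]=0x34 (little-endian) → word 0x34
tag:1 @ bit 0 → (0x34>>0)&0x1 = 0x0
err:1 @ bit 1 → (0x34>>1)&0x1 = 0x0
len:1 @ bit 2 → (0x34>>2)&0x1 = 0x1
type:2 @ bit 3 → (0x34>>3)&0x3 = 0x2  ←
chan:2 @ bit 5 → (0x34>>5)&0x3 = 0x1
opcode:1 @ bit 7 → (0x34>>7)&0x1 = 0x0

2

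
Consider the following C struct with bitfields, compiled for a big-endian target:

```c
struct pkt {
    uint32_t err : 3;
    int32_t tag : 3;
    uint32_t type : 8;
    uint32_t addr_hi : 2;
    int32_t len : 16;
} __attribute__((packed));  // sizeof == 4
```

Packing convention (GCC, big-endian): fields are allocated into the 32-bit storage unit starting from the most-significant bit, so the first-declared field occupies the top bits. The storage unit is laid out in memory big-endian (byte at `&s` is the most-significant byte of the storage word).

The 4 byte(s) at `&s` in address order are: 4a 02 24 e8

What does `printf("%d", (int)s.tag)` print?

[0]=0x4a [1]=0x02 [2]=0x24 [3]=0xe8 (big-endian) → word 0x4a0224e8
err:3 @ bit 29 → (0x4a0224e8>>29)&0x7 = 0x2
tag:3 @ bit 26 → (0x4a0224e8>>26)&0x7 = 0x2  ←
type:8 @ bit 18 → (0x4a0224e8>>18)&0xff = 0x80
addr_hi:2 @ bit 16 → (0x4a0224e8>>16)&0x3 = 0x2
len:16 @ bit 0 → (0x4a0224e8>>0)&0xffff = 0x24e8
tag signed 3b, MSB=0: value = 2

2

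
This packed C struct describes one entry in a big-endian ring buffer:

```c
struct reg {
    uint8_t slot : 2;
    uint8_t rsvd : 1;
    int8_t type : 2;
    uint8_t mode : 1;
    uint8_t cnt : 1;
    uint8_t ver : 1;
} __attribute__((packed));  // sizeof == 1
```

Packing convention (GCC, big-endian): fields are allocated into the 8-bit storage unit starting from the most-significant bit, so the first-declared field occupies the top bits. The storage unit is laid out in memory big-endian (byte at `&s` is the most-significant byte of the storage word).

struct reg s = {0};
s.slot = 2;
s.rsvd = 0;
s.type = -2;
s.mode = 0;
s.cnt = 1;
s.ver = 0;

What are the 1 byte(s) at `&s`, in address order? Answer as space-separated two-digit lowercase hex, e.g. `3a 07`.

92

[6+:2] slot=2 & 0x3 = 0x2; word=0x80
[5+:1] rsvd=0 & 0x1 = 0x0; word=0x80
[3+:2] type=-2 & 0x3 = 0x2; word=0x90
[2+:1] mode=0 & 0x1 = 0x0; word=0x90
[1+:1] cnt=1 & 0x1 = 0x1; word=0x92
[0+:1] ver=0 & 0x1 = 0x0; word=0x92
word = 0x92 → big-endian bytes:
  [0]=0x92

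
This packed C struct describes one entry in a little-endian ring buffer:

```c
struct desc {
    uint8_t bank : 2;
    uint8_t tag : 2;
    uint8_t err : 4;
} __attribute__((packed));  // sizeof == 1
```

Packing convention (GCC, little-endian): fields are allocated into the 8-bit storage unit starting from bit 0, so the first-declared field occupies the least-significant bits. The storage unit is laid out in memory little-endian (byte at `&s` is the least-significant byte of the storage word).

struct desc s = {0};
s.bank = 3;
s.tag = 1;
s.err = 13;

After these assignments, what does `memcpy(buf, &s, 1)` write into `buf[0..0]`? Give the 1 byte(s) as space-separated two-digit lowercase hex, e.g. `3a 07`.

d7

[0+:2] bank=3 & 0x3 = 0x3; word=0x03
[2+:2] tag=1 & 0x3 = 0x1; word=0x07
[4+:4] err=13 & 0xf = 0xd; word=0xd7
word = 0xd7 → little-endian bytes:
  [0]=0xd7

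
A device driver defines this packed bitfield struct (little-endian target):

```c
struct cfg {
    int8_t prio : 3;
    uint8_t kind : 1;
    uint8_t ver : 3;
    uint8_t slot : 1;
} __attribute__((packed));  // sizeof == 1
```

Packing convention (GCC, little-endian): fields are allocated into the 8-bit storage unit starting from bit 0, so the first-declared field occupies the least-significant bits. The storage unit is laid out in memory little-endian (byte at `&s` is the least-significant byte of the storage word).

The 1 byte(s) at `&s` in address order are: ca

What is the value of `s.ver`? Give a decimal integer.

[0]=0xca (little-endian) → word 0xca
prio [0+:3] = (word>>0) & 0x7 = 2
kind [3+:1] = (word>>3) & 0x1 = 1
ver [4+:3] = (word>>4) & 0x7 = 4  ←
slot [7+:1] = (word>>7) & 0x1 = 1

4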